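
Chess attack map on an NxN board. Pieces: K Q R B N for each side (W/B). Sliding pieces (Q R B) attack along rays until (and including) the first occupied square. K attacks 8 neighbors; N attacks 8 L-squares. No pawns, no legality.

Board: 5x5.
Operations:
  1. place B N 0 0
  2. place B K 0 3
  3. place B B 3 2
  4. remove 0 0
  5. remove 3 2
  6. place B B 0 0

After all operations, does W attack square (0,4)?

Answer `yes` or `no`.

Op 1: place BN@(0,0)
Op 2: place BK@(0,3)
Op 3: place BB@(3,2)
Op 4: remove (0,0)
Op 5: remove (3,2)
Op 6: place BB@(0,0)
Per-piece attacks for W:
W attacks (0,4): no

Answer: no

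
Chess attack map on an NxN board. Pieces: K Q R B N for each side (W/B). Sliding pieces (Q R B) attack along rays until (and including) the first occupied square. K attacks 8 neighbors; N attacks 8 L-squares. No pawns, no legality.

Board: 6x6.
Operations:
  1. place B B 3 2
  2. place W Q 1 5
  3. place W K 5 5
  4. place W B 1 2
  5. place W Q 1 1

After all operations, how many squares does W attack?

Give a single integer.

Op 1: place BB@(3,2)
Op 2: place WQ@(1,5)
Op 3: place WK@(5,5)
Op 4: place WB@(1,2)
Op 5: place WQ@(1,1)
Per-piece attacks for W:
  WQ@(1,1): attacks (1,2) (1,0) (2,1) (3,1) (4,1) (5,1) (0,1) (2,2) (3,3) (4,4) (5,5) (2,0) (0,2) (0,0) [ray(0,1) blocked at (1,2); ray(1,1) blocked at (5,5)]
  WB@(1,2): attacks (2,3) (3,4) (4,5) (2,1) (3,0) (0,3) (0,1)
  WQ@(1,5): attacks (1,4) (1,3) (1,2) (2,5) (3,5) (4,5) (5,5) (0,5) (2,4) (3,3) (4,2) (5,1) (0,4) [ray(0,-1) blocked at (1,2); ray(1,0) blocked at (5,5)]
  WK@(5,5): attacks (5,4) (4,5) (4,4)
Union (28 distinct): (0,0) (0,1) (0,2) (0,3) (0,4) (0,5) (1,0) (1,2) (1,3) (1,4) (2,0) (2,1) (2,2) (2,3) (2,4) (2,5) (3,0) (3,1) (3,3) (3,4) (3,5) (4,1) (4,2) (4,4) (4,5) (5,1) (5,4) (5,5)

Answer: 28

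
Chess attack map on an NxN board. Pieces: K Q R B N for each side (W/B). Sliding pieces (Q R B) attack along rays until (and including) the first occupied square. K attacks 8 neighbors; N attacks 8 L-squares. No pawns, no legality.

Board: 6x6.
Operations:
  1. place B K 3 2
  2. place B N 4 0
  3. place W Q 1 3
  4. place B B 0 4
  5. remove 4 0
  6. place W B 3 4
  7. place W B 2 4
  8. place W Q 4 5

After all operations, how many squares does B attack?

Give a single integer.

Answer: 10

Derivation:
Op 1: place BK@(3,2)
Op 2: place BN@(4,0)
Op 3: place WQ@(1,3)
Op 4: place BB@(0,4)
Op 5: remove (4,0)
Op 6: place WB@(3,4)
Op 7: place WB@(2,4)
Op 8: place WQ@(4,5)
Per-piece attacks for B:
  BB@(0,4): attacks (1,5) (1,3) [ray(1,-1) blocked at (1,3)]
  BK@(3,2): attacks (3,3) (3,1) (4,2) (2,2) (4,3) (4,1) (2,3) (2,1)
Union (10 distinct): (1,3) (1,5) (2,1) (2,2) (2,3) (3,1) (3,3) (4,1) (4,2) (4,3)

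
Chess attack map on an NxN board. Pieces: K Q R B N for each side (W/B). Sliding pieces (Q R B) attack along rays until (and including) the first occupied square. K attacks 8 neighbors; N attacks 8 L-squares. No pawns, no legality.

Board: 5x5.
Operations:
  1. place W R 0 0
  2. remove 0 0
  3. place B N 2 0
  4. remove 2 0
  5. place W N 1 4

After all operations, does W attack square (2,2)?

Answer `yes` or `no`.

Answer: yes

Derivation:
Op 1: place WR@(0,0)
Op 2: remove (0,0)
Op 3: place BN@(2,0)
Op 4: remove (2,0)
Op 5: place WN@(1,4)
Per-piece attacks for W:
  WN@(1,4): attacks (2,2) (3,3) (0,2)
W attacks (2,2): yes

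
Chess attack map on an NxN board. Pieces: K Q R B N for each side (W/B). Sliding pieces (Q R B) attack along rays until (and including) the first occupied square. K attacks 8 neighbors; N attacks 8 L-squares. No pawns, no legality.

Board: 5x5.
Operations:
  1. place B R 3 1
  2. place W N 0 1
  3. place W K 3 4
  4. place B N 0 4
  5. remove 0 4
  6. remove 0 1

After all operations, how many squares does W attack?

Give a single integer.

Op 1: place BR@(3,1)
Op 2: place WN@(0,1)
Op 3: place WK@(3,4)
Op 4: place BN@(0,4)
Op 5: remove (0,4)
Op 6: remove (0,1)
Per-piece attacks for W:
  WK@(3,4): attacks (3,3) (4,4) (2,4) (4,3) (2,3)
Union (5 distinct): (2,3) (2,4) (3,3) (4,3) (4,4)

Answer: 5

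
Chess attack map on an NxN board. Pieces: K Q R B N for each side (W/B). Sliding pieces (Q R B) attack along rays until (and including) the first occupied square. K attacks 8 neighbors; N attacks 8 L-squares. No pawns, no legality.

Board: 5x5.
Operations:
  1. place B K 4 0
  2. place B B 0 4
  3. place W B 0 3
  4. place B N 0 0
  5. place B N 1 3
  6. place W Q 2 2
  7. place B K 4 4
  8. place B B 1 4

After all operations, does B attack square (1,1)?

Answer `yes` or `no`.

Op 1: place BK@(4,0)
Op 2: place BB@(0,4)
Op 3: place WB@(0,3)
Op 4: place BN@(0,0)
Op 5: place BN@(1,3)
Op 6: place WQ@(2,2)
Op 7: place BK@(4,4)
Op 8: place BB@(1,4)
Per-piece attacks for B:
  BN@(0,0): attacks (1,2) (2,1)
  BB@(0,4): attacks (1,3) [ray(1,-1) blocked at (1,3)]
  BN@(1,3): attacks (3,4) (2,1) (3,2) (0,1)
  BB@(1,4): attacks (2,3) (3,2) (4,1) (0,3) [ray(-1,-1) blocked at (0,3)]
  BK@(4,0): attacks (4,1) (3,0) (3,1)
  BK@(4,4): attacks (4,3) (3,4) (3,3)
B attacks (1,1): no

Answer: no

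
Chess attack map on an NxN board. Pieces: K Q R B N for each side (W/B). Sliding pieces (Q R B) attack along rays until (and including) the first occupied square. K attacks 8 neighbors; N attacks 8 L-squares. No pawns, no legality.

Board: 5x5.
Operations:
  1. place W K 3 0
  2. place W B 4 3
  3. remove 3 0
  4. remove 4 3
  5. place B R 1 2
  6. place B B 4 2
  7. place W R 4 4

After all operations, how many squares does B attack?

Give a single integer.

Op 1: place WK@(3,0)
Op 2: place WB@(4,3)
Op 3: remove (3,0)
Op 4: remove (4,3)
Op 5: place BR@(1,2)
Op 6: place BB@(4,2)
Op 7: place WR@(4,4)
Per-piece attacks for B:
  BR@(1,2): attacks (1,3) (1,4) (1,1) (1,0) (2,2) (3,2) (4,2) (0,2) [ray(1,0) blocked at (4,2)]
  BB@(4,2): attacks (3,3) (2,4) (3,1) (2,0)
Union (12 distinct): (0,2) (1,0) (1,1) (1,3) (1,4) (2,0) (2,2) (2,4) (3,1) (3,2) (3,3) (4,2)

Answer: 12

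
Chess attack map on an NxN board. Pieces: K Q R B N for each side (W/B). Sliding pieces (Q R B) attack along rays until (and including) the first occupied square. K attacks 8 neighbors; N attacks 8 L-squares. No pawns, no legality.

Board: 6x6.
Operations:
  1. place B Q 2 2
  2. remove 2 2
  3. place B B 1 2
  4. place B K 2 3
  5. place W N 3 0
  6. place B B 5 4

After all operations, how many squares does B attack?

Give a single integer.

Answer: 16

Derivation:
Op 1: place BQ@(2,2)
Op 2: remove (2,2)
Op 3: place BB@(1,2)
Op 4: place BK@(2,3)
Op 5: place WN@(3,0)
Op 6: place BB@(5,4)
Per-piece attacks for B:
  BB@(1,2): attacks (2,3) (2,1) (3,0) (0,3) (0,1) [ray(1,1) blocked at (2,3); ray(1,-1) blocked at (3,0)]
  BK@(2,3): attacks (2,4) (2,2) (3,3) (1,3) (3,4) (3,2) (1,4) (1,2)
  BB@(5,4): attacks (4,5) (4,3) (3,2) (2,1) (1,0)
Union (16 distinct): (0,1) (0,3) (1,0) (1,2) (1,3) (1,4) (2,1) (2,2) (2,3) (2,4) (3,0) (3,2) (3,3) (3,4) (4,3) (4,5)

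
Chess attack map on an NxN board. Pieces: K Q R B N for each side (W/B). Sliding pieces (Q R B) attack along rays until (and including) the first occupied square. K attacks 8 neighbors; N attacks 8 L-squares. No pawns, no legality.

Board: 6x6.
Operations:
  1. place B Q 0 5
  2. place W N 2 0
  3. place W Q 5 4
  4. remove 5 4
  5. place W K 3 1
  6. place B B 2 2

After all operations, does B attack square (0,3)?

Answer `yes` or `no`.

Op 1: place BQ@(0,5)
Op 2: place WN@(2,0)
Op 3: place WQ@(5,4)
Op 4: remove (5,4)
Op 5: place WK@(3,1)
Op 6: place BB@(2,2)
Per-piece attacks for B:
  BQ@(0,5): attacks (0,4) (0,3) (0,2) (0,1) (0,0) (1,5) (2,5) (3,5) (4,5) (5,5) (1,4) (2,3) (3,2) (4,1) (5,0)
  BB@(2,2): attacks (3,3) (4,4) (5,5) (3,1) (1,3) (0,4) (1,1) (0,0) [ray(1,-1) blocked at (3,1)]
B attacks (0,3): yes

Answer: yes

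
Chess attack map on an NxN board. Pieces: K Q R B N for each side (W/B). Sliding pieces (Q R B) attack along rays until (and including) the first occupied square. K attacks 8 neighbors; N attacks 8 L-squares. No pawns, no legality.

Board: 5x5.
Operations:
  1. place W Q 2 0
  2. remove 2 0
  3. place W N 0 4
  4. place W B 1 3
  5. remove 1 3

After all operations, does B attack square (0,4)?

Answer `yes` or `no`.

Op 1: place WQ@(2,0)
Op 2: remove (2,0)
Op 3: place WN@(0,4)
Op 4: place WB@(1,3)
Op 5: remove (1,3)
Per-piece attacks for B:
B attacks (0,4): no

Answer: no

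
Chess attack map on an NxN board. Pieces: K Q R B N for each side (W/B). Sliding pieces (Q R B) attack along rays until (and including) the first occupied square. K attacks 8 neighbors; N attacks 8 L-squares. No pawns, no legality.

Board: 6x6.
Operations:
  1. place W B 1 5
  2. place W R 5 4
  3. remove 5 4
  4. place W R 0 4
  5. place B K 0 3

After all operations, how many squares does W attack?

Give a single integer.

Answer: 11

Derivation:
Op 1: place WB@(1,5)
Op 2: place WR@(5,4)
Op 3: remove (5,4)
Op 4: place WR@(0,4)
Op 5: place BK@(0,3)
Per-piece attacks for W:
  WR@(0,4): attacks (0,5) (0,3) (1,4) (2,4) (3,4) (4,4) (5,4) [ray(0,-1) blocked at (0,3)]
  WB@(1,5): attacks (2,4) (3,3) (4,2) (5,1) (0,4) [ray(-1,-1) blocked at (0,4)]
Union (11 distinct): (0,3) (0,4) (0,5) (1,4) (2,4) (3,3) (3,4) (4,2) (4,4) (5,1) (5,4)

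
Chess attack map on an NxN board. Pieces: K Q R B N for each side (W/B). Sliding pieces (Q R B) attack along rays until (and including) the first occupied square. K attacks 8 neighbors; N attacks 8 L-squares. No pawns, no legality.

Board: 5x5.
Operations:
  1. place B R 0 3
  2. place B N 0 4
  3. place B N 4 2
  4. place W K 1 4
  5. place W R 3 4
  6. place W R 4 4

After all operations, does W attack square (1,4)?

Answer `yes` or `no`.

Op 1: place BR@(0,3)
Op 2: place BN@(0,4)
Op 3: place BN@(4,2)
Op 4: place WK@(1,4)
Op 5: place WR@(3,4)
Op 6: place WR@(4,4)
Per-piece attacks for W:
  WK@(1,4): attacks (1,3) (2,4) (0,4) (2,3) (0,3)
  WR@(3,4): attacks (3,3) (3,2) (3,1) (3,0) (4,4) (2,4) (1,4) [ray(1,0) blocked at (4,4); ray(-1,0) blocked at (1,4)]
  WR@(4,4): attacks (4,3) (4,2) (3,4) [ray(0,-1) blocked at (4,2); ray(-1,0) blocked at (3,4)]
W attacks (1,4): yes

Answer: yes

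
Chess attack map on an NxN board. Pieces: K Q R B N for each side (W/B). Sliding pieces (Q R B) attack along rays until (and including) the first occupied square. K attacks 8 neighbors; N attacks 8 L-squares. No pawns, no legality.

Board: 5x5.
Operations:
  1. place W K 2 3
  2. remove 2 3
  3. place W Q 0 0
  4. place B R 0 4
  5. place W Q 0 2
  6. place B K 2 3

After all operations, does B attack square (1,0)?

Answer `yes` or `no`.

Answer: no

Derivation:
Op 1: place WK@(2,3)
Op 2: remove (2,3)
Op 3: place WQ@(0,0)
Op 4: place BR@(0,4)
Op 5: place WQ@(0,2)
Op 6: place BK@(2,3)
Per-piece attacks for B:
  BR@(0,4): attacks (0,3) (0,2) (1,4) (2,4) (3,4) (4,4) [ray(0,-1) blocked at (0,2)]
  BK@(2,3): attacks (2,4) (2,2) (3,3) (1,3) (3,4) (3,2) (1,4) (1,2)
B attacks (1,0): no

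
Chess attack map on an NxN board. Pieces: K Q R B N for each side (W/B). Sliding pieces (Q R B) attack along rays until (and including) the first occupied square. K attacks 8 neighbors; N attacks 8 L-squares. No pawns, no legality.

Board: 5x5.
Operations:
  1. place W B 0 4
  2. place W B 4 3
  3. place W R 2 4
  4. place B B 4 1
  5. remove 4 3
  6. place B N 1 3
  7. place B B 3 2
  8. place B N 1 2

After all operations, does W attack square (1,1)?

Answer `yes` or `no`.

Op 1: place WB@(0,4)
Op 2: place WB@(4,3)
Op 3: place WR@(2,4)
Op 4: place BB@(4,1)
Op 5: remove (4,3)
Op 6: place BN@(1,3)
Op 7: place BB@(3,2)
Op 8: place BN@(1,2)
Per-piece attacks for W:
  WB@(0,4): attacks (1,3) [ray(1,-1) blocked at (1,3)]
  WR@(2,4): attacks (2,3) (2,2) (2,1) (2,0) (3,4) (4,4) (1,4) (0,4) [ray(-1,0) blocked at (0,4)]
W attacks (1,1): no

Answer: no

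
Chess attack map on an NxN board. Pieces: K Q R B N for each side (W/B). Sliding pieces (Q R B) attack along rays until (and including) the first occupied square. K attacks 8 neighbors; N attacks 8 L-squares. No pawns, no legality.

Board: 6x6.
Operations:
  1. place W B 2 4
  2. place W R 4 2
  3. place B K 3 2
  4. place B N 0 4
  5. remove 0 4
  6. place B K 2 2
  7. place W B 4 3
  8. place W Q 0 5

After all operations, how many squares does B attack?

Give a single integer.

Answer: 12

Derivation:
Op 1: place WB@(2,4)
Op 2: place WR@(4,2)
Op 3: place BK@(3,2)
Op 4: place BN@(0,4)
Op 5: remove (0,4)
Op 6: place BK@(2,2)
Op 7: place WB@(4,3)
Op 8: place WQ@(0,5)
Per-piece attacks for B:
  BK@(2,2): attacks (2,3) (2,1) (3,2) (1,2) (3,3) (3,1) (1,3) (1,1)
  BK@(3,2): attacks (3,3) (3,1) (4,2) (2,2) (4,3) (4,1) (2,3) (2,1)
Union (12 distinct): (1,1) (1,2) (1,3) (2,1) (2,2) (2,3) (3,1) (3,2) (3,3) (4,1) (4,2) (4,3)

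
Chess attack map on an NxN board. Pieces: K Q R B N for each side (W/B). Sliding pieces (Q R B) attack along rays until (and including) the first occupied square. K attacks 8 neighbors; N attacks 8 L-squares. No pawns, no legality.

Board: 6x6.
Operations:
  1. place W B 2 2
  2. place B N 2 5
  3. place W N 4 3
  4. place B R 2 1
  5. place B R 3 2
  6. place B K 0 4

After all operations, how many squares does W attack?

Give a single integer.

Answer: 13

Derivation:
Op 1: place WB@(2,2)
Op 2: place BN@(2,5)
Op 3: place WN@(4,3)
Op 4: place BR@(2,1)
Op 5: place BR@(3,2)
Op 6: place BK@(0,4)
Per-piece attacks for W:
  WB@(2,2): attacks (3,3) (4,4) (5,5) (3,1) (4,0) (1,3) (0,4) (1,1) (0,0) [ray(-1,1) blocked at (0,4)]
  WN@(4,3): attacks (5,5) (3,5) (2,4) (5,1) (3,1) (2,2)
Union (13 distinct): (0,0) (0,4) (1,1) (1,3) (2,2) (2,4) (3,1) (3,3) (3,5) (4,0) (4,4) (5,1) (5,5)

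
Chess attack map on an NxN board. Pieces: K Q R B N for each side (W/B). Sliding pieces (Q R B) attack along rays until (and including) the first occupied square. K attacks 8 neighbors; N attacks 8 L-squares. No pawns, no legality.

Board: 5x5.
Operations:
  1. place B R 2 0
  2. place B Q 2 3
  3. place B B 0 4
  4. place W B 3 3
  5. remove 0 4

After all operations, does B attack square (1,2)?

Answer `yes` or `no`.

Answer: yes

Derivation:
Op 1: place BR@(2,0)
Op 2: place BQ@(2,3)
Op 3: place BB@(0,4)
Op 4: place WB@(3,3)
Op 5: remove (0,4)
Per-piece attacks for B:
  BR@(2,0): attacks (2,1) (2,2) (2,3) (3,0) (4,0) (1,0) (0,0) [ray(0,1) blocked at (2,3)]
  BQ@(2,3): attacks (2,4) (2,2) (2,1) (2,0) (3,3) (1,3) (0,3) (3,4) (3,2) (4,1) (1,4) (1,2) (0,1) [ray(0,-1) blocked at (2,0); ray(1,0) blocked at (3,3)]
B attacks (1,2): yes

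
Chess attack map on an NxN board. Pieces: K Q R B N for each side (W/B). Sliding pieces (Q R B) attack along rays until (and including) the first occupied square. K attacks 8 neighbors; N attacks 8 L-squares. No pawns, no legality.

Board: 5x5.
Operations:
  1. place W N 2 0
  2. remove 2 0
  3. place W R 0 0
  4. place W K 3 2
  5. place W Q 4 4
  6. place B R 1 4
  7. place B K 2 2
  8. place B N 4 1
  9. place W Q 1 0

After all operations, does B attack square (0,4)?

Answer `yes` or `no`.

Op 1: place WN@(2,0)
Op 2: remove (2,0)
Op 3: place WR@(0,0)
Op 4: place WK@(3,2)
Op 5: place WQ@(4,4)
Op 6: place BR@(1,4)
Op 7: place BK@(2,2)
Op 8: place BN@(4,1)
Op 9: place WQ@(1,0)
Per-piece attacks for B:
  BR@(1,4): attacks (1,3) (1,2) (1,1) (1,0) (2,4) (3,4) (4,4) (0,4) [ray(0,-1) blocked at (1,0); ray(1,0) blocked at (4,4)]
  BK@(2,2): attacks (2,3) (2,1) (3,2) (1,2) (3,3) (3,1) (1,3) (1,1)
  BN@(4,1): attacks (3,3) (2,2) (2,0)
B attacks (0,4): yes

Answer: yes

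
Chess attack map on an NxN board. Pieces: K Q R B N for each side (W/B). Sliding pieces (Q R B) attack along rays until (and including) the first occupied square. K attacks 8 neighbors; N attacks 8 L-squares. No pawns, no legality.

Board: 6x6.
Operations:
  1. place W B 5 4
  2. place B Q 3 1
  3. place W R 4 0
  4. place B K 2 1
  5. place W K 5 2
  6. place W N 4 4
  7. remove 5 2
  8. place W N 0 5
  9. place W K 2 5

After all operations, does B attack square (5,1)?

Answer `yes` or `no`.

Answer: yes

Derivation:
Op 1: place WB@(5,4)
Op 2: place BQ@(3,1)
Op 3: place WR@(4,0)
Op 4: place BK@(2,1)
Op 5: place WK@(5,2)
Op 6: place WN@(4,4)
Op 7: remove (5,2)
Op 8: place WN@(0,5)
Op 9: place WK@(2,5)
Per-piece attacks for B:
  BK@(2,1): attacks (2,2) (2,0) (3,1) (1,1) (3,2) (3,0) (1,2) (1,0)
  BQ@(3,1): attacks (3,2) (3,3) (3,4) (3,5) (3,0) (4,1) (5,1) (2,1) (4,2) (5,3) (4,0) (2,2) (1,3) (0,4) (2,0) [ray(-1,0) blocked at (2,1); ray(1,-1) blocked at (4,0)]
B attacks (5,1): yes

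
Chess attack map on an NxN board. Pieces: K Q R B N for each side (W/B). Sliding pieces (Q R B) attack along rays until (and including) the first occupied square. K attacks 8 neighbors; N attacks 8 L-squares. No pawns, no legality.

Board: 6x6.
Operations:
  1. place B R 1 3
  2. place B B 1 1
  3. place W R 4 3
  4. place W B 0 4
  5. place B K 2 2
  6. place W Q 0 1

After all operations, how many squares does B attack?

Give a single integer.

Op 1: place BR@(1,3)
Op 2: place BB@(1,1)
Op 3: place WR@(4,3)
Op 4: place WB@(0,4)
Op 5: place BK@(2,2)
Op 6: place WQ@(0,1)
Per-piece attacks for B:
  BB@(1,1): attacks (2,2) (2,0) (0,2) (0,0) [ray(1,1) blocked at (2,2)]
  BR@(1,3): attacks (1,4) (1,5) (1,2) (1,1) (2,3) (3,3) (4,3) (0,3) [ray(0,-1) blocked at (1,1); ray(1,0) blocked at (4,3)]
  BK@(2,2): attacks (2,3) (2,1) (3,2) (1,2) (3,3) (3,1) (1,3) (1,1)
Union (16 distinct): (0,0) (0,2) (0,3) (1,1) (1,2) (1,3) (1,4) (1,5) (2,0) (2,1) (2,2) (2,3) (3,1) (3,2) (3,3) (4,3)

Answer: 16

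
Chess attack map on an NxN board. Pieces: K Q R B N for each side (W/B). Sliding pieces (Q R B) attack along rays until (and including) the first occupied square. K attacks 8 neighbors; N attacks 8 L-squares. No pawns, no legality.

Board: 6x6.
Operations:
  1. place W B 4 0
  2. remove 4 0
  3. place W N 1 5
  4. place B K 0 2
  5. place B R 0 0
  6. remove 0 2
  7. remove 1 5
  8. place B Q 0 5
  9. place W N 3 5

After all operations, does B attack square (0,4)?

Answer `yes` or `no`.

Op 1: place WB@(4,0)
Op 2: remove (4,0)
Op 3: place WN@(1,5)
Op 4: place BK@(0,2)
Op 5: place BR@(0,0)
Op 6: remove (0,2)
Op 7: remove (1,5)
Op 8: place BQ@(0,5)
Op 9: place WN@(3,5)
Per-piece attacks for B:
  BR@(0,0): attacks (0,1) (0,2) (0,3) (0,4) (0,5) (1,0) (2,0) (3,0) (4,0) (5,0) [ray(0,1) blocked at (0,5)]
  BQ@(0,5): attacks (0,4) (0,3) (0,2) (0,1) (0,0) (1,5) (2,5) (3,5) (1,4) (2,3) (3,2) (4,1) (5,0) [ray(0,-1) blocked at (0,0); ray(1,0) blocked at (3,5)]
B attacks (0,4): yes

Answer: yes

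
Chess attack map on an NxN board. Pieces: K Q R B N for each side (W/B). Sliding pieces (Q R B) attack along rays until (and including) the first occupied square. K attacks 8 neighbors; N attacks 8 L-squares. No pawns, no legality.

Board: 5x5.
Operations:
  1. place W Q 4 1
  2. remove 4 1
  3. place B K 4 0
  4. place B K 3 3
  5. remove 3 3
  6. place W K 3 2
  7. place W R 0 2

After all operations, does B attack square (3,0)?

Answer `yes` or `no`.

Answer: yes

Derivation:
Op 1: place WQ@(4,1)
Op 2: remove (4,1)
Op 3: place BK@(4,0)
Op 4: place BK@(3,3)
Op 5: remove (3,3)
Op 6: place WK@(3,2)
Op 7: place WR@(0,2)
Per-piece attacks for B:
  BK@(4,0): attacks (4,1) (3,0) (3,1)
B attacks (3,0): yes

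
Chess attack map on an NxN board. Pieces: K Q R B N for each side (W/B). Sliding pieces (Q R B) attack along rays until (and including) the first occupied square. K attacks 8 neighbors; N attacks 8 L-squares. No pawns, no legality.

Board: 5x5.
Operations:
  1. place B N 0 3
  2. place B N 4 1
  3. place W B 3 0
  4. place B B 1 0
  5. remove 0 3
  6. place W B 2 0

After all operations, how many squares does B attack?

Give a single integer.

Answer: 7

Derivation:
Op 1: place BN@(0,3)
Op 2: place BN@(4,1)
Op 3: place WB@(3,0)
Op 4: place BB@(1,0)
Op 5: remove (0,3)
Op 6: place WB@(2,0)
Per-piece attacks for B:
  BB@(1,0): attacks (2,1) (3,2) (4,3) (0,1)
  BN@(4,1): attacks (3,3) (2,2) (2,0)
Union (7 distinct): (0,1) (2,0) (2,1) (2,2) (3,2) (3,3) (4,3)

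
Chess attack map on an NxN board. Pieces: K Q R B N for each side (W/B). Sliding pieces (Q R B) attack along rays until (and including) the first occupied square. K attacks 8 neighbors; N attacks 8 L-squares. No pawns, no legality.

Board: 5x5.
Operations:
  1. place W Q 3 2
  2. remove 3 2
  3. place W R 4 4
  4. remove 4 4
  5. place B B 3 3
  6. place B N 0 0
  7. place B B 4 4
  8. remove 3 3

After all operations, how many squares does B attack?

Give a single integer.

Answer: 6

Derivation:
Op 1: place WQ@(3,2)
Op 2: remove (3,2)
Op 3: place WR@(4,4)
Op 4: remove (4,4)
Op 5: place BB@(3,3)
Op 6: place BN@(0,0)
Op 7: place BB@(4,4)
Op 8: remove (3,3)
Per-piece attacks for B:
  BN@(0,0): attacks (1,2) (2,1)
  BB@(4,4): attacks (3,3) (2,2) (1,1) (0,0) [ray(-1,-1) blocked at (0,0)]
Union (6 distinct): (0,0) (1,1) (1,2) (2,1) (2,2) (3,3)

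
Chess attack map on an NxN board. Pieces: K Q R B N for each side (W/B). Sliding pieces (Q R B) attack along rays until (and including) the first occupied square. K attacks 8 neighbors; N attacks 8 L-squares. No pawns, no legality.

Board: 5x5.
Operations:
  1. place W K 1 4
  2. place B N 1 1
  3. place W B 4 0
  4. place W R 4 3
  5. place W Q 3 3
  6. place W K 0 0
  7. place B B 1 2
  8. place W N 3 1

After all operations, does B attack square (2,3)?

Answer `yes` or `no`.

Op 1: place WK@(1,4)
Op 2: place BN@(1,1)
Op 3: place WB@(4,0)
Op 4: place WR@(4,3)
Op 5: place WQ@(3,3)
Op 6: place WK@(0,0)
Op 7: place BB@(1,2)
Op 8: place WN@(3,1)
Per-piece attacks for B:
  BN@(1,1): attacks (2,3) (3,2) (0,3) (3,0)
  BB@(1,2): attacks (2,3) (3,4) (2,1) (3,0) (0,3) (0,1)
B attacks (2,3): yes

Answer: yes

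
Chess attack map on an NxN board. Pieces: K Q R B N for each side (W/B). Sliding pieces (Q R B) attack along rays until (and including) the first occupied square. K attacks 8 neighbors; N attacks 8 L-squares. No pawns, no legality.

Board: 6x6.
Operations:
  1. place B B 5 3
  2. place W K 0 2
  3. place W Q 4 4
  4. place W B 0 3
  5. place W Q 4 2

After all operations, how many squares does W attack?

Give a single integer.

Answer: 32

Derivation:
Op 1: place BB@(5,3)
Op 2: place WK@(0,2)
Op 3: place WQ@(4,4)
Op 4: place WB@(0,3)
Op 5: place WQ@(4,2)
Per-piece attacks for W:
  WK@(0,2): attacks (0,3) (0,1) (1,2) (1,3) (1,1)
  WB@(0,3): attacks (1,4) (2,5) (1,2) (2,1) (3,0)
  WQ@(4,2): attacks (4,3) (4,4) (4,1) (4,0) (5,2) (3,2) (2,2) (1,2) (0,2) (5,3) (5,1) (3,3) (2,4) (1,5) (3,1) (2,0) [ray(0,1) blocked at (4,4); ray(-1,0) blocked at (0,2); ray(1,1) blocked at (5,3)]
  WQ@(4,4): attacks (4,5) (4,3) (4,2) (5,4) (3,4) (2,4) (1,4) (0,4) (5,5) (5,3) (3,5) (3,3) (2,2) (1,1) (0,0) [ray(0,-1) blocked at (4,2); ray(1,-1) blocked at (5,3)]
Union (32 distinct): (0,0) (0,1) (0,2) (0,3) (0,4) (1,1) (1,2) (1,3) (1,4) (1,5) (2,0) (2,1) (2,2) (2,4) (2,5) (3,0) (3,1) (3,2) (3,3) (3,4) (3,5) (4,0) (4,1) (4,2) (4,3) (4,4) (4,5) (5,1) (5,2) (5,3) (5,4) (5,5)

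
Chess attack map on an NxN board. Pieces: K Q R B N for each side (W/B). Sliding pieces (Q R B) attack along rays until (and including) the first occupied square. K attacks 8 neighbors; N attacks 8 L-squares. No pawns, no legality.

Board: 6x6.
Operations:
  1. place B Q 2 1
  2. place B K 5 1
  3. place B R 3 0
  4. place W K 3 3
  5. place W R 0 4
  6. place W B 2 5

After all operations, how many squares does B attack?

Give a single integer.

Answer: 23

Derivation:
Op 1: place BQ@(2,1)
Op 2: place BK@(5,1)
Op 3: place BR@(3,0)
Op 4: place WK@(3,3)
Op 5: place WR@(0,4)
Op 6: place WB@(2,5)
Per-piece attacks for B:
  BQ@(2,1): attacks (2,2) (2,3) (2,4) (2,5) (2,0) (3,1) (4,1) (5,1) (1,1) (0,1) (3,2) (4,3) (5,4) (3,0) (1,2) (0,3) (1,0) [ray(0,1) blocked at (2,5); ray(1,0) blocked at (5,1); ray(1,-1) blocked at (3,0)]
  BR@(3,0): attacks (3,1) (3,2) (3,3) (4,0) (5,0) (2,0) (1,0) (0,0) [ray(0,1) blocked at (3,3)]
  BK@(5,1): attacks (5,2) (5,0) (4,1) (4,2) (4,0)
Union (23 distinct): (0,0) (0,1) (0,3) (1,0) (1,1) (1,2) (2,0) (2,2) (2,3) (2,4) (2,5) (3,0) (3,1) (3,2) (3,3) (4,0) (4,1) (4,2) (4,3) (5,0) (5,1) (5,2) (5,4)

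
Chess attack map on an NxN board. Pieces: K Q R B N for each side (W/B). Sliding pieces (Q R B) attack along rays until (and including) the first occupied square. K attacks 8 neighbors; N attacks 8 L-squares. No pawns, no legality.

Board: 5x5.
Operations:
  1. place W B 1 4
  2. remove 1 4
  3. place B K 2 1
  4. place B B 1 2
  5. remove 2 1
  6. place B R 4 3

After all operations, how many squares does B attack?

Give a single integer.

Answer: 12

Derivation:
Op 1: place WB@(1,4)
Op 2: remove (1,4)
Op 3: place BK@(2,1)
Op 4: place BB@(1,2)
Op 5: remove (2,1)
Op 6: place BR@(4,3)
Per-piece attacks for B:
  BB@(1,2): attacks (2,3) (3,4) (2,1) (3,0) (0,3) (0,1)
  BR@(4,3): attacks (4,4) (4,2) (4,1) (4,0) (3,3) (2,3) (1,3) (0,3)
Union (12 distinct): (0,1) (0,3) (1,3) (2,1) (2,3) (3,0) (3,3) (3,4) (4,0) (4,1) (4,2) (4,4)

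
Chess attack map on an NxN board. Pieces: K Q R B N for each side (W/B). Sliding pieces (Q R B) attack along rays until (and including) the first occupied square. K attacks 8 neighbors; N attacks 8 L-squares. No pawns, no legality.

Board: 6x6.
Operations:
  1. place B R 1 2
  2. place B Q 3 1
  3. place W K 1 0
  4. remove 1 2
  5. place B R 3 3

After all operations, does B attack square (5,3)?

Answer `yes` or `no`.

Answer: yes

Derivation:
Op 1: place BR@(1,2)
Op 2: place BQ@(3,1)
Op 3: place WK@(1,0)
Op 4: remove (1,2)
Op 5: place BR@(3,3)
Per-piece attacks for B:
  BQ@(3,1): attacks (3,2) (3,3) (3,0) (4,1) (5,1) (2,1) (1,1) (0,1) (4,2) (5,3) (4,0) (2,2) (1,3) (0,4) (2,0) [ray(0,1) blocked at (3,3)]
  BR@(3,3): attacks (3,4) (3,5) (3,2) (3,1) (4,3) (5,3) (2,3) (1,3) (0,3) [ray(0,-1) blocked at (3,1)]
B attacks (5,3): yes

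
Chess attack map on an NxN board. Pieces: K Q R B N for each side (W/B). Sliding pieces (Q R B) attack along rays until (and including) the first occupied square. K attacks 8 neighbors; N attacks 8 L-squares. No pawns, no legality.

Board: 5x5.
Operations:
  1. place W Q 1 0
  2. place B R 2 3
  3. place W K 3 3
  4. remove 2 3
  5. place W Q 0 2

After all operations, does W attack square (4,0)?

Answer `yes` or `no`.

Op 1: place WQ@(1,0)
Op 2: place BR@(2,3)
Op 3: place WK@(3,3)
Op 4: remove (2,3)
Op 5: place WQ@(0,2)
Per-piece attacks for W:
  WQ@(0,2): attacks (0,3) (0,4) (0,1) (0,0) (1,2) (2,2) (3,2) (4,2) (1,3) (2,4) (1,1) (2,0)
  WQ@(1,0): attacks (1,1) (1,2) (1,3) (1,4) (2,0) (3,0) (4,0) (0,0) (2,1) (3,2) (4,3) (0,1)
  WK@(3,3): attacks (3,4) (3,2) (4,3) (2,3) (4,4) (4,2) (2,4) (2,2)
W attacks (4,0): yes

Answer: yes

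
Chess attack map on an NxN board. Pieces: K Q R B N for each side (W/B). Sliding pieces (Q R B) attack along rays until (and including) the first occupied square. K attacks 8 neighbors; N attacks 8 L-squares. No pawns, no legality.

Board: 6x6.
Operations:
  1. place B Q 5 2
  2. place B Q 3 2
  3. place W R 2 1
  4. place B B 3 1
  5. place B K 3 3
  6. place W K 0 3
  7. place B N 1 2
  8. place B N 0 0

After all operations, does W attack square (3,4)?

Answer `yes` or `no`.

Op 1: place BQ@(5,2)
Op 2: place BQ@(3,2)
Op 3: place WR@(2,1)
Op 4: place BB@(3,1)
Op 5: place BK@(3,3)
Op 6: place WK@(0,3)
Op 7: place BN@(1,2)
Op 8: place BN@(0,0)
Per-piece attacks for W:
  WK@(0,3): attacks (0,4) (0,2) (1,3) (1,4) (1,2)
  WR@(2,1): attacks (2,2) (2,3) (2,4) (2,5) (2,0) (3,1) (1,1) (0,1) [ray(1,0) blocked at (3,1)]
W attacks (3,4): no

Answer: no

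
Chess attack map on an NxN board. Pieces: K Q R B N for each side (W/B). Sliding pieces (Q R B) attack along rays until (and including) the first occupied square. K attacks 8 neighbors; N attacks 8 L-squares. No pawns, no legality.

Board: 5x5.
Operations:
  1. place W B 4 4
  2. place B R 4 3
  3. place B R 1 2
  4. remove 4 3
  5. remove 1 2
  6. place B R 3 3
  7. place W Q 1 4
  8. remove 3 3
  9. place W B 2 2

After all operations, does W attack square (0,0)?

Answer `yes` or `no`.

Op 1: place WB@(4,4)
Op 2: place BR@(4,3)
Op 3: place BR@(1,2)
Op 4: remove (4,3)
Op 5: remove (1,2)
Op 6: place BR@(3,3)
Op 7: place WQ@(1,4)
Op 8: remove (3,3)
Op 9: place WB@(2,2)
Per-piece attacks for W:
  WQ@(1,4): attacks (1,3) (1,2) (1,1) (1,0) (2,4) (3,4) (4,4) (0,4) (2,3) (3,2) (4,1) (0,3) [ray(1,0) blocked at (4,4)]
  WB@(2,2): attacks (3,3) (4,4) (3,1) (4,0) (1,3) (0,4) (1,1) (0,0) [ray(1,1) blocked at (4,4)]
  WB@(4,4): attacks (3,3) (2,2) [ray(-1,-1) blocked at (2,2)]
W attacks (0,0): yes

Answer: yes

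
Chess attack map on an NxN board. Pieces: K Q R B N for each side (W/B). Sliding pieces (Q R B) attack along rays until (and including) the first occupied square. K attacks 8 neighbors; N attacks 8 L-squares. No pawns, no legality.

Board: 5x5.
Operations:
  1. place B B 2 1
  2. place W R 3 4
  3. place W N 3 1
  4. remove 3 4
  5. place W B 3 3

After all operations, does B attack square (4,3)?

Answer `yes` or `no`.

Op 1: place BB@(2,1)
Op 2: place WR@(3,4)
Op 3: place WN@(3,1)
Op 4: remove (3,4)
Op 5: place WB@(3,3)
Per-piece attacks for B:
  BB@(2,1): attacks (3,2) (4,3) (3,0) (1,2) (0,3) (1,0)
B attacks (4,3): yes

Answer: yes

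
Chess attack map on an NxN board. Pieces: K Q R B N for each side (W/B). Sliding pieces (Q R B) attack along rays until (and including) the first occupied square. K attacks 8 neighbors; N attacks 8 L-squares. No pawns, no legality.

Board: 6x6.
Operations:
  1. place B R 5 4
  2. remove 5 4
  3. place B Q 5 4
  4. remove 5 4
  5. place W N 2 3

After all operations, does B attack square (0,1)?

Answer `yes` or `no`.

Op 1: place BR@(5,4)
Op 2: remove (5,4)
Op 3: place BQ@(5,4)
Op 4: remove (5,4)
Op 5: place WN@(2,3)
Per-piece attacks for B:
B attacks (0,1): no

Answer: no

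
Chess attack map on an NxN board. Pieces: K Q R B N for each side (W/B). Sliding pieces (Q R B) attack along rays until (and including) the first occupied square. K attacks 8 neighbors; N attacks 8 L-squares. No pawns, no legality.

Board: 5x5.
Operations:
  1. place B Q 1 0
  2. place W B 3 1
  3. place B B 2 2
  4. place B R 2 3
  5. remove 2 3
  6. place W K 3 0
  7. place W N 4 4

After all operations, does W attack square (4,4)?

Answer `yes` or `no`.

Op 1: place BQ@(1,0)
Op 2: place WB@(3,1)
Op 3: place BB@(2,2)
Op 4: place BR@(2,3)
Op 5: remove (2,3)
Op 6: place WK@(3,0)
Op 7: place WN@(4,4)
Per-piece attacks for W:
  WK@(3,0): attacks (3,1) (4,0) (2,0) (4,1) (2,1)
  WB@(3,1): attacks (4,2) (4,0) (2,2) (2,0) [ray(-1,1) blocked at (2,2)]
  WN@(4,4): attacks (3,2) (2,3)
W attacks (4,4): no

Answer: no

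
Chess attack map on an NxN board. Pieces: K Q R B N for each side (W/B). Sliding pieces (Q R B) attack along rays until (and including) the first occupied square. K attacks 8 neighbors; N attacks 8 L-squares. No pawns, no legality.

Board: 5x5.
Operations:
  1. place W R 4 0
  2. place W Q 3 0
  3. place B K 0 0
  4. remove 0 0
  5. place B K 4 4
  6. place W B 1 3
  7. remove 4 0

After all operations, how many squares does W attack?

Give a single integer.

Op 1: place WR@(4,0)
Op 2: place WQ@(3,0)
Op 3: place BK@(0,0)
Op 4: remove (0,0)
Op 5: place BK@(4,4)
Op 6: place WB@(1,3)
Op 7: remove (4,0)
Per-piece attacks for W:
  WB@(1,3): attacks (2,4) (2,2) (3,1) (4,0) (0,4) (0,2)
  WQ@(3,0): attacks (3,1) (3,2) (3,3) (3,4) (4,0) (2,0) (1,0) (0,0) (4,1) (2,1) (1,2) (0,3)
Union (16 distinct): (0,0) (0,2) (0,3) (0,4) (1,0) (1,2) (2,0) (2,1) (2,2) (2,4) (3,1) (3,2) (3,3) (3,4) (4,0) (4,1)

Answer: 16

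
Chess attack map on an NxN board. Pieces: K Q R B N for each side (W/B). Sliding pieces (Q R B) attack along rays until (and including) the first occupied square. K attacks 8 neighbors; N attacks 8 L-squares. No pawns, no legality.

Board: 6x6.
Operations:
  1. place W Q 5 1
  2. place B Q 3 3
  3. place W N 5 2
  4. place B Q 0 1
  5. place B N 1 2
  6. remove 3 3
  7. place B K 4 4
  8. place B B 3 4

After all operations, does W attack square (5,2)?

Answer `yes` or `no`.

Answer: yes

Derivation:
Op 1: place WQ@(5,1)
Op 2: place BQ@(3,3)
Op 3: place WN@(5,2)
Op 4: place BQ@(0,1)
Op 5: place BN@(1,2)
Op 6: remove (3,3)
Op 7: place BK@(4,4)
Op 8: place BB@(3,4)
Per-piece attacks for W:
  WQ@(5,1): attacks (5,2) (5,0) (4,1) (3,1) (2,1) (1,1) (0,1) (4,2) (3,3) (2,4) (1,5) (4,0) [ray(0,1) blocked at (5,2); ray(-1,0) blocked at (0,1)]
  WN@(5,2): attacks (4,4) (3,3) (4,0) (3,1)
W attacks (5,2): yes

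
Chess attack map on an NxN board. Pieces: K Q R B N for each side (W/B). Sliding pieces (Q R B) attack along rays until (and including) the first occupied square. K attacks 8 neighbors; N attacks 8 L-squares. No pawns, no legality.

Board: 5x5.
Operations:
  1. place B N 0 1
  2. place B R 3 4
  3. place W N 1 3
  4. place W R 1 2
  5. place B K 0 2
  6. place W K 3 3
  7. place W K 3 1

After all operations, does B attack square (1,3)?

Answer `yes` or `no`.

Answer: yes

Derivation:
Op 1: place BN@(0,1)
Op 2: place BR@(3,4)
Op 3: place WN@(1,3)
Op 4: place WR@(1,2)
Op 5: place BK@(0,2)
Op 6: place WK@(3,3)
Op 7: place WK@(3,1)
Per-piece attacks for B:
  BN@(0,1): attacks (1,3) (2,2) (2,0)
  BK@(0,2): attacks (0,3) (0,1) (1,2) (1,3) (1,1)
  BR@(3,4): attacks (3,3) (4,4) (2,4) (1,4) (0,4) [ray(0,-1) blocked at (3,3)]
B attacks (1,3): yes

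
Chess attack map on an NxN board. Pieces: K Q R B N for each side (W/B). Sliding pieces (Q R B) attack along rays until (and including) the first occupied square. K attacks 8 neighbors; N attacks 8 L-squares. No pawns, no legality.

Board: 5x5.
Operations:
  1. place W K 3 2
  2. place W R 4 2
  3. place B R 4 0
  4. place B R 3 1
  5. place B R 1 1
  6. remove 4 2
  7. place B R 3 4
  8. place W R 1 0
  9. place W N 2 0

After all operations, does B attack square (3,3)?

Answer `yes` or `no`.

Op 1: place WK@(3,2)
Op 2: place WR@(4,2)
Op 3: place BR@(4,0)
Op 4: place BR@(3,1)
Op 5: place BR@(1,1)
Op 6: remove (4,2)
Op 7: place BR@(3,4)
Op 8: place WR@(1,0)
Op 9: place WN@(2,0)
Per-piece attacks for B:
  BR@(1,1): attacks (1,2) (1,3) (1,4) (1,0) (2,1) (3,1) (0,1) [ray(0,-1) blocked at (1,0); ray(1,0) blocked at (3,1)]
  BR@(3,1): attacks (3,2) (3,0) (4,1) (2,1) (1,1) [ray(0,1) blocked at (3,2); ray(-1,0) blocked at (1,1)]
  BR@(3,4): attacks (3,3) (3,2) (4,4) (2,4) (1,4) (0,4) [ray(0,-1) blocked at (3,2)]
  BR@(4,0): attacks (4,1) (4,2) (4,3) (4,4) (3,0) (2,0) [ray(-1,0) blocked at (2,0)]
B attacks (3,3): yes

Answer: yes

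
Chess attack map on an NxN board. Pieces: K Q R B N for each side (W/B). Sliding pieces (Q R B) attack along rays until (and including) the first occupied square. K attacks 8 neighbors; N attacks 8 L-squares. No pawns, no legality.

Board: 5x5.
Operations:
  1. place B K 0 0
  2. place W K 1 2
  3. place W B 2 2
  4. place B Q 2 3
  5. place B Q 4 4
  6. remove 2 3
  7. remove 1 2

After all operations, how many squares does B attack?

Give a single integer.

Op 1: place BK@(0,0)
Op 2: place WK@(1,2)
Op 3: place WB@(2,2)
Op 4: place BQ@(2,3)
Op 5: place BQ@(4,4)
Op 6: remove (2,3)
Op 7: remove (1,2)
Per-piece attacks for B:
  BK@(0,0): attacks (0,1) (1,0) (1,1)
  BQ@(4,4): attacks (4,3) (4,2) (4,1) (4,0) (3,4) (2,4) (1,4) (0,4) (3,3) (2,2) [ray(-1,-1) blocked at (2,2)]
Union (13 distinct): (0,1) (0,4) (1,0) (1,1) (1,4) (2,2) (2,4) (3,3) (3,4) (4,0) (4,1) (4,2) (4,3)

Answer: 13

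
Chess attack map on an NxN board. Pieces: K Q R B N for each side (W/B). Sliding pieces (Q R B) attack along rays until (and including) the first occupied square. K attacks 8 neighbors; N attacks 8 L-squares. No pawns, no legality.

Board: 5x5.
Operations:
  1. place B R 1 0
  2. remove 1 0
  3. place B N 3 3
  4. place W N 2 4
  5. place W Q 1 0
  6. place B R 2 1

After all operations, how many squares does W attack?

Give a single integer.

Op 1: place BR@(1,0)
Op 2: remove (1,0)
Op 3: place BN@(3,3)
Op 4: place WN@(2,4)
Op 5: place WQ@(1,0)
Op 6: place BR@(2,1)
Per-piece attacks for W:
  WQ@(1,0): attacks (1,1) (1,2) (1,3) (1,4) (2,0) (3,0) (4,0) (0,0) (2,1) (0,1) [ray(1,1) blocked at (2,1)]
  WN@(2,4): attacks (3,2) (4,3) (1,2) (0,3)
Union (13 distinct): (0,0) (0,1) (0,3) (1,1) (1,2) (1,3) (1,4) (2,0) (2,1) (3,0) (3,2) (4,0) (4,3)

Answer: 13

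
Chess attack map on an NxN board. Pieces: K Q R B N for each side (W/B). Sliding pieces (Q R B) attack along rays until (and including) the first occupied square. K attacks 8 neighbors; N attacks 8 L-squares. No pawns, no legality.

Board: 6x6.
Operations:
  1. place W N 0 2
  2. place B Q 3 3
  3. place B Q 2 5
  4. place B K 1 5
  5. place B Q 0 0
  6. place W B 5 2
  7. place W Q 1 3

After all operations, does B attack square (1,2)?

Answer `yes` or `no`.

Op 1: place WN@(0,2)
Op 2: place BQ@(3,3)
Op 3: place BQ@(2,5)
Op 4: place BK@(1,5)
Op 5: place BQ@(0,0)
Op 6: place WB@(5,2)
Op 7: place WQ@(1,3)
Per-piece attacks for B:
  BQ@(0,0): attacks (0,1) (0,2) (1,0) (2,0) (3,0) (4,0) (5,0) (1,1) (2,2) (3,3) [ray(0,1) blocked at (0,2); ray(1,1) blocked at (3,3)]
  BK@(1,5): attacks (1,4) (2,5) (0,5) (2,4) (0,4)
  BQ@(2,5): attacks (2,4) (2,3) (2,2) (2,1) (2,0) (3,5) (4,5) (5,5) (1,5) (3,4) (4,3) (5,2) (1,4) (0,3) [ray(-1,0) blocked at (1,5); ray(1,-1) blocked at (5,2)]
  BQ@(3,3): attacks (3,4) (3,5) (3,2) (3,1) (3,0) (4,3) (5,3) (2,3) (1,3) (4,4) (5,5) (4,2) (5,1) (2,4) (1,5) (2,2) (1,1) (0,0) [ray(-1,0) blocked at (1,3); ray(-1,1) blocked at (1,5); ray(-1,-1) blocked at (0,0)]
B attacks (1,2): no

Answer: no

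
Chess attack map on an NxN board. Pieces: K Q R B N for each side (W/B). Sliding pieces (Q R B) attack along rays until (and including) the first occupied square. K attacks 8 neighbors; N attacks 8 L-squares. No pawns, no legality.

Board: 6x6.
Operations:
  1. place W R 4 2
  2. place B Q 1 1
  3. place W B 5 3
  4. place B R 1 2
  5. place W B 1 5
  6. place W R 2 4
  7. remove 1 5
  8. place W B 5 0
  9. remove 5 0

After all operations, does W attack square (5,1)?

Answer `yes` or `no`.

Answer: no

Derivation:
Op 1: place WR@(4,2)
Op 2: place BQ@(1,1)
Op 3: place WB@(5,3)
Op 4: place BR@(1,2)
Op 5: place WB@(1,5)
Op 6: place WR@(2,4)
Op 7: remove (1,5)
Op 8: place WB@(5,0)
Op 9: remove (5,0)
Per-piece attacks for W:
  WR@(2,4): attacks (2,5) (2,3) (2,2) (2,1) (2,0) (3,4) (4,4) (5,4) (1,4) (0,4)
  WR@(4,2): attacks (4,3) (4,4) (4,5) (4,1) (4,0) (5,2) (3,2) (2,2) (1,2) [ray(-1,0) blocked at (1,2)]
  WB@(5,3): attacks (4,4) (3,5) (4,2) [ray(-1,-1) blocked at (4,2)]
W attacks (5,1): no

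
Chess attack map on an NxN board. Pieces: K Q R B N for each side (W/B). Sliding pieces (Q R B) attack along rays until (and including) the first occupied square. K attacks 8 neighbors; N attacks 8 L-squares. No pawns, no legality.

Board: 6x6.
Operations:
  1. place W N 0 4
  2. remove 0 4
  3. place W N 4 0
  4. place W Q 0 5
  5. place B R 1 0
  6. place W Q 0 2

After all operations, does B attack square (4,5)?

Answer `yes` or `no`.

Answer: no

Derivation:
Op 1: place WN@(0,4)
Op 2: remove (0,4)
Op 3: place WN@(4,0)
Op 4: place WQ@(0,5)
Op 5: place BR@(1,0)
Op 6: place WQ@(0,2)
Per-piece attacks for B:
  BR@(1,0): attacks (1,1) (1,2) (1,3) (1,4) (1,5) (2,0) (3,0) (4,0) (0,0) [ray(1,0) blocked at (4,0)]
B attacks (4,5): no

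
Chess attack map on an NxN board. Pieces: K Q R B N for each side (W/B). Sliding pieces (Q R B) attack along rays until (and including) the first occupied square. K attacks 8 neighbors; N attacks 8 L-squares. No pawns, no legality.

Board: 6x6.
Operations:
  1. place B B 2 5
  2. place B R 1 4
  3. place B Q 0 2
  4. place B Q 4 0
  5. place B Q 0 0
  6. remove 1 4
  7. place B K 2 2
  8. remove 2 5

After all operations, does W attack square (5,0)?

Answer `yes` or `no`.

Answer: no

Derivation:
Op 1: place BB@(2,5)
Op 2: place BR@(1,4)
Op 3: place BQ@(0,2)
Op 4: place BQ@(4,0)
Op 5: place BQ@(0,0)
Op 6: remove (1,4)
Op 7: place BK@(2,2)
Op 8: remove (2,5)
Per-piece attacks for W:
W attacks (5,0): no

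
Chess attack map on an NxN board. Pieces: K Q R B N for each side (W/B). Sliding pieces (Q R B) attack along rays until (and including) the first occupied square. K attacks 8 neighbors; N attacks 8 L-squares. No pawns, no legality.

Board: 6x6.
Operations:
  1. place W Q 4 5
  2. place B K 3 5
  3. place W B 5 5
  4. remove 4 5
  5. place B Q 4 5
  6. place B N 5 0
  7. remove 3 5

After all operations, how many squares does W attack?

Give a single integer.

Answer: 5

Derivation:
Op 1: place WQ@(4,5)
Op 2: place BK@(3,5)
Op 3: place WB@(5,5)
Op 4: remove (4,5)
Op 5: place BQ@(4,5)
Op 6: place BN@(5,0)
Op 7: remove (3,5)
Per-piece attacks for W:
  WB@(5,5): attacks (4,4) (3,3) (2,2) (1,1) (0,0)
Union (5 distinct): (0,0) (1,1) (2,2) (3,3) (4,4)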